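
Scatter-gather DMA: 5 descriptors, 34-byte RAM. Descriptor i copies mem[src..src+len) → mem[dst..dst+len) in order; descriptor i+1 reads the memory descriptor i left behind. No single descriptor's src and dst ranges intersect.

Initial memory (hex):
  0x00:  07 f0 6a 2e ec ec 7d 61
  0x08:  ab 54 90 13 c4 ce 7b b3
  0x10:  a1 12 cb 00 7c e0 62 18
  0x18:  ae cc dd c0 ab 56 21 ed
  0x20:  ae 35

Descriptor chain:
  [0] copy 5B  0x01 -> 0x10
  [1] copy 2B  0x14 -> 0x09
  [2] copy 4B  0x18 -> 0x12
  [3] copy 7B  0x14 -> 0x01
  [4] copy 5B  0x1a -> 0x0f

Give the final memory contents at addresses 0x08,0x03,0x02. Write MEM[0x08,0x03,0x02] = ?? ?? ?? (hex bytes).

MEM[0x08,0x03,0x02] = ab 62 c0

#0 dst[0x10+5] := {0xf0,0x6a,0x2e,0xec,0xec}
#1 dst[0x09+2] := {0xec,0xe0}
#2 dst[0x12+4] := {0xae,0xcc,0xdd,0xc0}
#3 dst[0x01+7] := {0xdd,0xc0,0x62,0x18,0xae,0xcc,0xdd}
#4 dst[0x0f+5] := {0xdd,0xc0,0xab,0x56,0x21}
query mem[0x08]=0xab, mem[0x03]=0x62, mem[0x02]=0xc0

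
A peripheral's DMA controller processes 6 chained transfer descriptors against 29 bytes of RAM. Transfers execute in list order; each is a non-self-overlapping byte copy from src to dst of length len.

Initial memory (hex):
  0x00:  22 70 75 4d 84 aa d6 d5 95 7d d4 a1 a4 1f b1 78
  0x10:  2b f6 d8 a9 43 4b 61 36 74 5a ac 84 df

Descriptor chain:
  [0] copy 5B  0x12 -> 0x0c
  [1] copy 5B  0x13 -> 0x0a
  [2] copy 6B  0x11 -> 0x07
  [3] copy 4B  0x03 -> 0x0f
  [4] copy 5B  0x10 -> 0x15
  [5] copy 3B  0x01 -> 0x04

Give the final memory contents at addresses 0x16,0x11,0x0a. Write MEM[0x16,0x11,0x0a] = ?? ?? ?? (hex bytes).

MEM[0x16,0x11,0x0a] = aa aa 43

[0] 0x12->0x0c len=5 : d8 a9 43 4b 61
[1] 0x13->0x0a len=5 : a9 43 4b 61 36
[2] 0x11->0x07 len=6 : f6 d8 a9 43 4b 61
[3] 0x03->0x0f len=4 : 4d 84 aa d6
[4] 0x10->0x15 len=5 : 84 aa d6 a9 43
[5] 0x01->0x04 len=3 : 70 75 4d
query mem[0x16]=0xaa, mem[0x11]=0xaa, mem[0x0a]=0x43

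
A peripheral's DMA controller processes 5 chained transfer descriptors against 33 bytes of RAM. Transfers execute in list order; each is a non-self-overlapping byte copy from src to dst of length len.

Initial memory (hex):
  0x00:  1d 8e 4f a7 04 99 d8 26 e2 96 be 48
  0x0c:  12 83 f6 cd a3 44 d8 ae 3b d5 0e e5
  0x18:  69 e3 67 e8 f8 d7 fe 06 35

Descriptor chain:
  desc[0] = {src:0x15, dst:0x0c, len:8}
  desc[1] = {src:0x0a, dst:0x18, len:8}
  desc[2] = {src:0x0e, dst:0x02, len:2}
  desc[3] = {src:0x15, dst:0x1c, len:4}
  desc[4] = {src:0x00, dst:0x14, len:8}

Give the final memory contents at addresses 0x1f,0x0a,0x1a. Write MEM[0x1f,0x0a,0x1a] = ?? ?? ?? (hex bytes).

MEM[0x1f,0x0a,0x1a] = be be d8

D0: mem[0x0c..0x13] <- [d5 0e e5 69 e3 67 e8 f8]
D1: mem[0x18..0x1f] <- [be 48 d5 0e e5 69 e3 67]
D2: mem[0x02..0x03] <- [e5 69]
D3: mem[0x1c..0x1f] <- [d5 0e e5 be]
D4: mem[0x14..0x1b] <- [1d 8e e5 69 04 99 d8 26]
query mem[0x1f]=0xbe, mem[0x0a]=0xbe, mem[0x1a]=0xd8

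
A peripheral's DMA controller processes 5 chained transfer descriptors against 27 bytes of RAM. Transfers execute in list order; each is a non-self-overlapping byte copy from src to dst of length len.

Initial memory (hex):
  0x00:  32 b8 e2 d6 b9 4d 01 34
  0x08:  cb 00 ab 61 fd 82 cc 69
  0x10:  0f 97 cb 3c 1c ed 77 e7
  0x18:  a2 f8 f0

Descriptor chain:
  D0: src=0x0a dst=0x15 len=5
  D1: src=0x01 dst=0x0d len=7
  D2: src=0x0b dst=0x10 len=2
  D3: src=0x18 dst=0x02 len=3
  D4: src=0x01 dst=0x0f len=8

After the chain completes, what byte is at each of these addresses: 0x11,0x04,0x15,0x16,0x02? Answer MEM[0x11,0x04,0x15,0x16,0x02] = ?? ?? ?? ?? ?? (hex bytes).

MEM[0x11,0x04,0x15,0x16,0x02] = cc f0 34 cb 82

  after D0: wrote 5B at 0x15 = ab61fd82cc
  after D1: wrote 7B at 0x0d = b8e2d6b94d0134
  after D2: wrote 2B at 0x10 = 61fd
  after D3: wrote 3B at 0x02 = 82ccf0
  after D4: wrote 8B at 0x0f = b882ccf04d0134cb
query mem[0x11]=0xcc, mem[0x04]=0xf0, mem[0x15]=0x34, mem[0x16]=0xcb, mem[0x02]=0x82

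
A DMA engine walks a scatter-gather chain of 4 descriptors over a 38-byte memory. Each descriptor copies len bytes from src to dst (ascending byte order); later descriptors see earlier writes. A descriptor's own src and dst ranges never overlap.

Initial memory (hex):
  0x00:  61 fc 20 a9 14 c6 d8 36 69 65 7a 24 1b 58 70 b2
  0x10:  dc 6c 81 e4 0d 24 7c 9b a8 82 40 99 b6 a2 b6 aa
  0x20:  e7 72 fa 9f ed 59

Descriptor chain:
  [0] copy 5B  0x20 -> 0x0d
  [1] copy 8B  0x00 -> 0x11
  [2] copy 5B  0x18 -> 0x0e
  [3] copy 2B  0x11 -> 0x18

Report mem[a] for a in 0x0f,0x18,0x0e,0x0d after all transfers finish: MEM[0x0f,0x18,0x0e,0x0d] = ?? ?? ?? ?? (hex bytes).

MEM[0x0f,0x18,0x0e,0x0d] = 82 99 36 e7

#0 dst[0x0d+5] := {0xe7,0x72,0xfa,0x9f,0xed}
#1 dst[0x11+8] := {0x61,0xfc,0x20,0xa9,0x14,0xc6,0xd8,0x36}
#2 dst[0x0e+5] := {0x36,0x82,0x40,0x99,0xb6}
#3 dst[0x18+2] := {0x99,0xb6}
query mem[0x0f]=0x82, mem[0x18]=0x99, mem[0x0e]=0x36, mem[0x0d]=0xe7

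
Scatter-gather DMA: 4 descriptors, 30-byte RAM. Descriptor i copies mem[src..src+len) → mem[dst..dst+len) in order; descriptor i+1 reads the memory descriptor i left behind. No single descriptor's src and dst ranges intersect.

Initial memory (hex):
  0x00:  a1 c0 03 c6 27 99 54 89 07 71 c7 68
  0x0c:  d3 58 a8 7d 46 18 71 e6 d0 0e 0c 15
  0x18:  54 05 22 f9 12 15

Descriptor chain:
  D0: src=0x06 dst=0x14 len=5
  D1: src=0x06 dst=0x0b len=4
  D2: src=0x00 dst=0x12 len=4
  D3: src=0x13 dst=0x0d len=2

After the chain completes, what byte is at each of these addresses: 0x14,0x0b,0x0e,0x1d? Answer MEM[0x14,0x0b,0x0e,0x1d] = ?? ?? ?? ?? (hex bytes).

D0: mem[0x14..0x18] <- [54 89 07 71 c7]
D1: mem[0x0b..0x0e] <- [54 89 07 71]
D2: mem[0x12..0x15] <- [a1 c0 03 c6]
D3: mem[0x0d..0x0e] <- [c0 03]
query mem[0x14]=0x03, mem[0x0b]=0x54, mem[0x0e]=0x03, mem[0x1d]=0x15

MEM[0x14,0x0b,0x0e,0x1d] = 03 54 03 15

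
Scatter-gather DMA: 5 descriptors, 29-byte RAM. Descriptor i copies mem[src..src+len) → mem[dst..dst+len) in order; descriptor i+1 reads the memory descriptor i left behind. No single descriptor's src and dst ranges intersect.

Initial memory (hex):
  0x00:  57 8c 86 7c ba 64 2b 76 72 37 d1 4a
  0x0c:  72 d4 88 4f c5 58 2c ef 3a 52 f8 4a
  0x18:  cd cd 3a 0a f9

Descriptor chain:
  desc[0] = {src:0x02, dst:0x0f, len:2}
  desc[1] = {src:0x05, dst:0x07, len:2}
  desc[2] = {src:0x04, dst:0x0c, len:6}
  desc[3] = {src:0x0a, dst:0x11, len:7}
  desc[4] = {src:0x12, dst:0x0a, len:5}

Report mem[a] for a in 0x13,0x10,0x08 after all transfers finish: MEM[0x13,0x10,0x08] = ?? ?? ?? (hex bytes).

MEM[0x13,0x10,0x08] = ba 2b 2b

  after D0: wrote 2B at 0x0f = 867c
  after D1: wrote 2B at 0x07 = 642b
  after D2: wrote 6B at 0x0c = ba642b642b37
  after D3: wrote 7B at 0x11 = d14aba642b642b
  after D4: wrote 5B at 0x0a = 4aba642b64
query mem[0x13]=0xba, mem[0x10]=0x2b, mem[0x08]=0x2b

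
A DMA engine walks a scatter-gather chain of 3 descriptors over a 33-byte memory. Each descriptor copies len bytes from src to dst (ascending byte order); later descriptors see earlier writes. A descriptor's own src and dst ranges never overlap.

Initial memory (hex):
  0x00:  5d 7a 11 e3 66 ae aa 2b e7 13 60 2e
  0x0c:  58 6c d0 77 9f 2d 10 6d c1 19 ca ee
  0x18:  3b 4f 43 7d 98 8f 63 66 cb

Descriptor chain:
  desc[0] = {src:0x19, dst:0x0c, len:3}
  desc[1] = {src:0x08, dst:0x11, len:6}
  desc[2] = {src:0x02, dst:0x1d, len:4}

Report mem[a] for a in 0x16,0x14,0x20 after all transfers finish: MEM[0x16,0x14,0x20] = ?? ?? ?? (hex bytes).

MEM[0x16,0x14,0x20] = 43 2e ae

D0: mem[0x0c..0x0e] <- [4f 43 7d]
D1: mem[0x11..0x16] <- [e7 13 60 2e 4f 43]
D2: mem[0x1d..0x20] <- [11 e3 66 ae]
query mem[0x16]=0x43, mem[0x14]=0x2e, mem[0x20]=0xae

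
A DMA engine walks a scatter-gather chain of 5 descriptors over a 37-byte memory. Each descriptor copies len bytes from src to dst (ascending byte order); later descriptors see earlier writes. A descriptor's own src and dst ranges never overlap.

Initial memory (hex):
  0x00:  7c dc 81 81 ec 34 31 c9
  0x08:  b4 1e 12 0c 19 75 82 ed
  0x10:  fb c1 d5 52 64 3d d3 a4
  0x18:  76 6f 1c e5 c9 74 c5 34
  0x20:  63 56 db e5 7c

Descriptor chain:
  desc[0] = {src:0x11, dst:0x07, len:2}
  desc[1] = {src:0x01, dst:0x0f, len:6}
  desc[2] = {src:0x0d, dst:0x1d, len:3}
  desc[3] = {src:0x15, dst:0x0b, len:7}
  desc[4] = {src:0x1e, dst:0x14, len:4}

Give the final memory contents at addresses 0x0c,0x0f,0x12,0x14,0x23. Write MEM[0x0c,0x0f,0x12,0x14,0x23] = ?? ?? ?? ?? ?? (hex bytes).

MEM[0x0c,0x0f,0x12,0x14,0x23] = d3 6f ec 82 e5

[0] 0x11->0x07 len=2 : c1 d5
[1] 0x01->0x0f len=6 : dc 81 81 ec 34 31
[2] 0x0d->0x1d len=3 : 75 82 dc
[3] 0x15->0x0b len=7 : 3d d3 a4 76 6f 1c e5
[4] 0x1e->0x14 len=4 : 82 dc 63 56
query mem[0x0c]=0xd3, mem[0x0f]=0x6f, mem[0x12]=0xec, mem[0x14]=0x82, mem[0x23]=0xe5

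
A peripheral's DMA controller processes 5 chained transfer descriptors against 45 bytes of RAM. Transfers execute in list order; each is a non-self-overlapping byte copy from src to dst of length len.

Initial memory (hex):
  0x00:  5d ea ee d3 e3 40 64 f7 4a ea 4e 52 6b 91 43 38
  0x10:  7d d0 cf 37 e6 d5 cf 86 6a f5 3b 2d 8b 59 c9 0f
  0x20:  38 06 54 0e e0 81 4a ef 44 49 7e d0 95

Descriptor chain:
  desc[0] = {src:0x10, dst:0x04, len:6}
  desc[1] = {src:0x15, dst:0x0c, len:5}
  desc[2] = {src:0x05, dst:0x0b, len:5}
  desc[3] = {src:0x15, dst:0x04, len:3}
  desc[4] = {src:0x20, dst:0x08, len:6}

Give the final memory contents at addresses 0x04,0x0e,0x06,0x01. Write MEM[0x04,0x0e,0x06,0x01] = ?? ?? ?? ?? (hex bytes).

MEM[0x04,0x0e,0x06,0x01] = d5 e6 86 ea

#0 dst[0x04+6] := {0x7d,0xd0,0xcf,0x37,0xe6,0xd5}
#1 dst[0x0c+5] := {0xd5,0xcf,0x86,0x6a,0xf5}
#2 dst[0x0b+5] := {0xd0,0xcf,0x37,0xe6,0xd5}
#3 dst[0x04+3] := {0xd5,0xcf,0x86}
#4 dst[0x08+6] := {0x38,0x06,0x54,0x0e,0xe0,0x81}
query mem[0x04]=0xd5, mem[0x0e]=0xe6, mem[0x06]=0x86, mem[0x01]=0xea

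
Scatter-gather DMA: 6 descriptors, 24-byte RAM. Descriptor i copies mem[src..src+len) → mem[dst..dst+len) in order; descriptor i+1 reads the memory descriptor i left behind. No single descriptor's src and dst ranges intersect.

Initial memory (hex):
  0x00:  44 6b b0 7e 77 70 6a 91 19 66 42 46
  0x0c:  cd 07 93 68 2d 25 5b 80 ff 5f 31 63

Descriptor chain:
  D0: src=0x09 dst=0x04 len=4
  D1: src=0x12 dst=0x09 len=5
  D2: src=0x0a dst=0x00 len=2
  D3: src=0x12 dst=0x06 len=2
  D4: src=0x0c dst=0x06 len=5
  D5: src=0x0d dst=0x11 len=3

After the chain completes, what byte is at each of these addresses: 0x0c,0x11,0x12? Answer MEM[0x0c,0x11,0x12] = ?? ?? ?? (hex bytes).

[0] 0x09->0x04 len=4 : 66 42 46 cd
[1] 0x12->0x09 len=5 : 5b 80 ff 5f 31
[2] 0x0a->0x00 len=2 : 80 ff
[3] 0x12->0x06 len=2 : 5b 80
[4] 0x0c->0x06 len=5 : 5f 31 93 68 2d
[5] 0x0d->0x11 len=3 : 31 93 68
query mem[0x0c]=0x5f, mem[0x11]=0x31, mem[0x12]=0x93

MEM[0x0c,0x11,0x12] = 5f 31 93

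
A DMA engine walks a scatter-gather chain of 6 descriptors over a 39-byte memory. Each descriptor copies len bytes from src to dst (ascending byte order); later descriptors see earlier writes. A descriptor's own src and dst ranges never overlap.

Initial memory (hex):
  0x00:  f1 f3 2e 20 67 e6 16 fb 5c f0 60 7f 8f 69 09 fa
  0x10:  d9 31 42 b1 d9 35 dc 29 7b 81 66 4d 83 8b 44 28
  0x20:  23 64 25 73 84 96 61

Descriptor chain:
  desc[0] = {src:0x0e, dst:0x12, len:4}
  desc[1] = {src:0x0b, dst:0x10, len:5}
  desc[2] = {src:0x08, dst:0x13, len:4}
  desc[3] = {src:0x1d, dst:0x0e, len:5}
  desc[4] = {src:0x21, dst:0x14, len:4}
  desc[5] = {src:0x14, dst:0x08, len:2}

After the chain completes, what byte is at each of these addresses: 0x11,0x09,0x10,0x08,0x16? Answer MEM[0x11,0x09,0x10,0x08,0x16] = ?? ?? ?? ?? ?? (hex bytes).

[0] 0x0e->0x12 len=4 : 09 fa d9 31
[1] 0x0b->0x10 len=5 : 7f 8f 69 09 fa
[2] 0x08->0x13 len=4 : 5c f0 60 7f
[3] 0x1d->0x0e len=5 : 8b 44 28 23 64
[4] 0x21->0x14 len=4 : 64 25 73 84
[5] 0x14->0x08 len=2 : 64 25
query mem[0x11]=0x23, mem[0x09]=0x25, mem[0x10]=0x28, mem[0x08]=0x64, mem[0x16]=0x73

MEM[0x11,0x09,0x10,0x08,0x16] = 23 25 28 64 73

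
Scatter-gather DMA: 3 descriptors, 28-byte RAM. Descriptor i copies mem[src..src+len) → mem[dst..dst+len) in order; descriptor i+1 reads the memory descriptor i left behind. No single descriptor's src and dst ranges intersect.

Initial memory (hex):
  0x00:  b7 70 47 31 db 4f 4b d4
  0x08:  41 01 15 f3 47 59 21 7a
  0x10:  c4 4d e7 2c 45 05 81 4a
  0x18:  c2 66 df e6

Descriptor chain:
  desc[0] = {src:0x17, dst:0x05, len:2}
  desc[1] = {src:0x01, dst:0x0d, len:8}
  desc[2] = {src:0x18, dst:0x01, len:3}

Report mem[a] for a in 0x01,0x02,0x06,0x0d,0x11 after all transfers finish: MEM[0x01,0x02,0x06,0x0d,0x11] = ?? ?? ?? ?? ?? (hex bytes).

MEM[0x01,0x02,0x06,0x0d,0x11] = c2 66 c2 70 4a

#0 dst[0x05+2] := {0x4a,0xc2}
#1 dst[0x0d+8] := {0x70,0x47,0x31,0xdb,0x4a,0xc2,0xd4,0x41}
#2 dst[0x01+3] := {0xc2,0x66,0xdf}
query mem[0x01]=0xc2, mem[0x02]=0x66, mem[0x06]=0xc2, mem[0x0d]=0x70, mem[0x11]=0x4a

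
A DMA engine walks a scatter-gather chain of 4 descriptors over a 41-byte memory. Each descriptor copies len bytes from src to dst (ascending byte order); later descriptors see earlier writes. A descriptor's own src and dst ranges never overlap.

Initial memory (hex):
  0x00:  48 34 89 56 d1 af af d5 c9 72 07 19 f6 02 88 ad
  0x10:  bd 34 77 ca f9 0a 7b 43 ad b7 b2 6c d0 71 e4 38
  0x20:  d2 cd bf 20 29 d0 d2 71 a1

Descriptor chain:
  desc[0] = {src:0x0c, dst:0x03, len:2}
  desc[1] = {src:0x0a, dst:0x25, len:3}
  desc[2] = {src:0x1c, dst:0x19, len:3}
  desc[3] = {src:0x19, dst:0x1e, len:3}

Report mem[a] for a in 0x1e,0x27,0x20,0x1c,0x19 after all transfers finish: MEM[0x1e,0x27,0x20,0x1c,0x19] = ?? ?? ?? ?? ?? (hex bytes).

MEM[0x1e,0x27,0x20,0x1c,0x19] = d0 f6 e4 d0 d0

[0] 0x0c->0x03 len=2 : f6 02
[1] 0x0a->0x25 len=3 : 07 19 f6
[2] 0x1c->0x19 len=3 : d0 71 e4
[3] 0x19->0x1e len=3 : d0 71 e4
query mem[0x1e]=0xd0, mem[0x27]=0xf6, mem[0x20]=0xe4, mem[0x1c]=0xd0, mem[0x19]=0xd0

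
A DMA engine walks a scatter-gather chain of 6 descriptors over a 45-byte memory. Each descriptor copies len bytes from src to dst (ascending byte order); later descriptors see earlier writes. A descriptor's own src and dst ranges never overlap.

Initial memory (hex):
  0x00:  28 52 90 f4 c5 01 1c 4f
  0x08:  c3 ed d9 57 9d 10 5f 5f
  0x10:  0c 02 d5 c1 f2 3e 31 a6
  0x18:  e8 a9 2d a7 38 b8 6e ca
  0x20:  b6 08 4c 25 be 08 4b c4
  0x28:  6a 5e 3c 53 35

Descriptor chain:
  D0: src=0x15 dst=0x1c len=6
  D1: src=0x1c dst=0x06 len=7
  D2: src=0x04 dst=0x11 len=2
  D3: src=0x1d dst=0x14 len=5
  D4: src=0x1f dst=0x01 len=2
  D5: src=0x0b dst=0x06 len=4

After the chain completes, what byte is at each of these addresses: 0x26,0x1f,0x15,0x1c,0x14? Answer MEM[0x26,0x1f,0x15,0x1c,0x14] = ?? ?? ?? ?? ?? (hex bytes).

MEM[0x26,0x1f,0x15,0x1c,0x14] = 4b e8 a6 3e 31

[0] 0x15->0x1c len=6 : 3e 31 a6 e8 a9 2d
[1] 0x1c->0x06 len=7 : 3e 31 a6 e8 a9 2d 4c
[2] 0x04->0x11 len=2 : c5 01
[3] 0x1d->0x14 len=5 : 31 a6 e8 a9 2d
[4] 0x1f->0x01 len=2 : e8 a9
[5] 0x0b->0x06 len=4 : 2d 4c 10 5f
query mem[0x26]=0x4b, mem[0x1f]=0xe8, mem[0x15]=0xa6, mem[0x1c]=0x3e, mem[0x14]=0x31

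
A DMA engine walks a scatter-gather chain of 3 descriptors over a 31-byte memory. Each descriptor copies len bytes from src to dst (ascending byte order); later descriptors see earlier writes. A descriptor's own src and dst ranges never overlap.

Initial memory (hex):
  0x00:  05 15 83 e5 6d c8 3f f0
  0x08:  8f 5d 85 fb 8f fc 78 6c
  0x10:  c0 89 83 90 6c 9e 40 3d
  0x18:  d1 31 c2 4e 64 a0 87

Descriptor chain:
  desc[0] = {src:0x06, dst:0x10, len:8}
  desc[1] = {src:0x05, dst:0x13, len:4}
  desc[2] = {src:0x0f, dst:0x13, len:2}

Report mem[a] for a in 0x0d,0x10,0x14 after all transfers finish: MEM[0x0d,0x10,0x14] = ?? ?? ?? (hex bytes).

MEM[0x0d,0x10,0x14] = fc 3f 3f

D0: mem[0x10..0x17] <- [3f f0 8f 5d 85 fb 8f fc]
D1: mem[0x13..0x16] <- [c8 3f f0 8f]
D2: mem[0x13..0x14] <- [6c 3f]
query mem[0x0d]=0xfc, mem[0x10]=0x3f, mem[0x14]=0x3f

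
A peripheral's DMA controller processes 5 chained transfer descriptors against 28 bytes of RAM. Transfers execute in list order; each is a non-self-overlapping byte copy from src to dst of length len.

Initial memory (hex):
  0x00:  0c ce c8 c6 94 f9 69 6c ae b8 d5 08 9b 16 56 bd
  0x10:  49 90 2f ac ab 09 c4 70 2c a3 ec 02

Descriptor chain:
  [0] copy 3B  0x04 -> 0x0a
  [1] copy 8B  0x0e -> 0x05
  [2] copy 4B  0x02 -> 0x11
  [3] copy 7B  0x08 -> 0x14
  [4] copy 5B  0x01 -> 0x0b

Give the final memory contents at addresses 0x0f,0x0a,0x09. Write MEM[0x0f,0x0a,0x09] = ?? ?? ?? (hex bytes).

MEM[0x0f,0x0a,0x09] = 56 ac 2f

D0: mem[0x0a..0x0c] <- [94 f9 69]
D1: mem[0x05..0x0c] <- [56 bd 49 90 2f ac ab 09]
D2: mem[0x11..0x14] <- [c8 c6 94 56]
D3: mem[0x14..0x1a] <- [90 2f ac ab 09 16 56]
D4: mem[0x0b..0x0f] <- [ce c8 c6 94 56]
query mem[0x0f]=0x56, mem[0x0a]=0xac, mem[0x09]=0x2f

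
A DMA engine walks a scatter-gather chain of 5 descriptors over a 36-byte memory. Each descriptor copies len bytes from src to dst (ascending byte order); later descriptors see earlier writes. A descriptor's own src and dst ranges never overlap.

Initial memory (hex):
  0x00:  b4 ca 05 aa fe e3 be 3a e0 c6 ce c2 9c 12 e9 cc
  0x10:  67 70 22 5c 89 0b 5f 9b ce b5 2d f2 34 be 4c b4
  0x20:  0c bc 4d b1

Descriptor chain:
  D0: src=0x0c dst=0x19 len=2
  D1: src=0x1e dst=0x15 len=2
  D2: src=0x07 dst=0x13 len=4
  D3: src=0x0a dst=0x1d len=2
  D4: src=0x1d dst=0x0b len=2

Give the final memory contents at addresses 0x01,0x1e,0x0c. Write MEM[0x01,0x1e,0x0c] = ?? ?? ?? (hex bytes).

#0 dst[0x19+2] := {0x9c,0x12}
#1 dst[0x15+2] := {0x4c,0xb4}
#2 dst[0x13+4] := {0x3a,0xe0,0xc6,0xce}
#3 dst[0x1d+2] := {0xce,0xc2}
#4 dst[0x0b+2] := {0xce,0xc2}
query mem[0x01]=0xca, mem[0x1e]=0xc2, mem[0x0c]=0xc2

MEM[0x01,0x1e,0x0c] = ca c2 c2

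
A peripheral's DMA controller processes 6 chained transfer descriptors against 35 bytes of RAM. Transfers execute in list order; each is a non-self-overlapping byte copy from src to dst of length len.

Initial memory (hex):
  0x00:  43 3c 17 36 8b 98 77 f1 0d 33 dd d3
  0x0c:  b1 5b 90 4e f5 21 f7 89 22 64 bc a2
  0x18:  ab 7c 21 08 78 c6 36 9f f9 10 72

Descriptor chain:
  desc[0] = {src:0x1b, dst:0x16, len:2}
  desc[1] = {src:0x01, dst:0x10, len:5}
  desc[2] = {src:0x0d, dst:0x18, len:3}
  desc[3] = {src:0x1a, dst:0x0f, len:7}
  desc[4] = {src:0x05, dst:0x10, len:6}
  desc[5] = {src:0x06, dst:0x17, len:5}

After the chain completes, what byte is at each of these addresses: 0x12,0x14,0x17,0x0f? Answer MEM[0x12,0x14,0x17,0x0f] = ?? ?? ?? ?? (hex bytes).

MEM[0x12,0x14,0x17,0x0f] = f1 33 77 4e

#0 dst[0x16+2] := {0x08,0x78}
#1 dst[0x10+5] := {0x3c,0x17,0x36,0x8b,0x98}
#2 dst[0x18+3] := {0x5b,0x90,0x4e}
#3 dst[0x0f+7] := {0x4e,0x08,0x78,0xc6,0x36,0x9f,0xf9}
#4 dst[0x10+6] := {0x98,0x77,0xf1,0x0d,0x33,0xdd}
#5 dst[0x17+5] := {0x77,0xf1,0x0d,0x33,0xdd}
query mem[0x12]=0xf1, mem[0x14]=0x33, mem[0x17]=0x77, mem[0x0f]=0x4e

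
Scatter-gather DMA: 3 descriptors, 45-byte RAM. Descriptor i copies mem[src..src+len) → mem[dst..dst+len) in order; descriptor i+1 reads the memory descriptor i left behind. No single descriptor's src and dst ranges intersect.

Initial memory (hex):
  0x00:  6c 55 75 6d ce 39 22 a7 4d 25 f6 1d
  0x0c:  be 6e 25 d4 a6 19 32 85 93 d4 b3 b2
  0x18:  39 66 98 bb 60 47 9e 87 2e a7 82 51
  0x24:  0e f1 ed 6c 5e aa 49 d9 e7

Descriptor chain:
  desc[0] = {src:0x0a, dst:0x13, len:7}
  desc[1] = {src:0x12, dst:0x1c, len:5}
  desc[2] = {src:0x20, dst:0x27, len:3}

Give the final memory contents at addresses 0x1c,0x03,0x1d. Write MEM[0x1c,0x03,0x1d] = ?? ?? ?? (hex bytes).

MEM[0x1c,0x03,0x1d] = 32 6d f6

  after D0: wrote 7B at 0x13 = f61dbe6e25d4a6
  after D1: wrote 5B at 0x1c = 32f61dbe6e
  after D2: wrote 3B at 0x27 = 6ea782
query mem[0x1c]=0x32, mem[0x03]=0x6d, mem[0x1d]=0xf6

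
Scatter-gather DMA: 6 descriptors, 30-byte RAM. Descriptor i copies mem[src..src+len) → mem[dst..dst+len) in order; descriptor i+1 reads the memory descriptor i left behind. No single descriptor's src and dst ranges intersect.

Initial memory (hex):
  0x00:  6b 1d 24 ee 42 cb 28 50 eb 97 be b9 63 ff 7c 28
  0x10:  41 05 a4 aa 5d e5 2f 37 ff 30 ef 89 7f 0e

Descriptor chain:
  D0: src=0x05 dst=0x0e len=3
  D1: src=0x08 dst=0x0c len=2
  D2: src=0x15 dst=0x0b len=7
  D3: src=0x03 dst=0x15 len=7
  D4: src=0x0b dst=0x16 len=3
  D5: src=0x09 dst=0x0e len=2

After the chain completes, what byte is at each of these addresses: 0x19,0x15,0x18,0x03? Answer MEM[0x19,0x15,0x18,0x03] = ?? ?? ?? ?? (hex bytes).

  after D0: wrote 3B at 0x0e = cb2850
  after D1: wrote 2B at 0x0c = eb97
  after D2: wrote 7B at 0x0b = e52f37ff30ef89
  after D3: wrote 7B at 0x15 = ee42cb2850eb97
  after D4: wrote 3B at 0x16 = e52f37
  after D5: wrote 2B at 0x0e = 97be
query mem[0x19]=0x50, mem[0x15]=0xee, mem[0x18]=0x37, mem[0x03]=0xee

MEM[0x19,0x15,0x18,0x03] = 50 ee 37 ee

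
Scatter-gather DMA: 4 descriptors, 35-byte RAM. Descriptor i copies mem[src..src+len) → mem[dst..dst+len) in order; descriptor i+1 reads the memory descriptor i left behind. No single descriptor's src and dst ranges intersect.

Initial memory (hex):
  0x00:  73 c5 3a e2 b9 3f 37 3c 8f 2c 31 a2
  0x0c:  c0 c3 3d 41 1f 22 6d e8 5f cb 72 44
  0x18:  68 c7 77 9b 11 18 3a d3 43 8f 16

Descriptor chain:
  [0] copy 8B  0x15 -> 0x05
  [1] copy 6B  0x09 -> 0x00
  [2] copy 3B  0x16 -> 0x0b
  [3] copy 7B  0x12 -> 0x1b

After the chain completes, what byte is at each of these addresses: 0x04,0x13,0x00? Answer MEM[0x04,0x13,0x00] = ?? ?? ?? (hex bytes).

MEM[0x04,0x13,0x00] = c3 e8 c7

[0] 0x15->0x05 len=8 : cb 72 44 68 c7 77 9b 11
[1] 0x09->0x00 len=6 : c7 77 9b 11 c3 3d
[2] 0x16->0x0b len=3 : 72 44 68
[3] 0x12->0x1b len=7 : 6d e8 5f cb 72 44 68
query mem[0x04]=0xc3, mem[0x13]=0xe8, mem[0x00]=0xc7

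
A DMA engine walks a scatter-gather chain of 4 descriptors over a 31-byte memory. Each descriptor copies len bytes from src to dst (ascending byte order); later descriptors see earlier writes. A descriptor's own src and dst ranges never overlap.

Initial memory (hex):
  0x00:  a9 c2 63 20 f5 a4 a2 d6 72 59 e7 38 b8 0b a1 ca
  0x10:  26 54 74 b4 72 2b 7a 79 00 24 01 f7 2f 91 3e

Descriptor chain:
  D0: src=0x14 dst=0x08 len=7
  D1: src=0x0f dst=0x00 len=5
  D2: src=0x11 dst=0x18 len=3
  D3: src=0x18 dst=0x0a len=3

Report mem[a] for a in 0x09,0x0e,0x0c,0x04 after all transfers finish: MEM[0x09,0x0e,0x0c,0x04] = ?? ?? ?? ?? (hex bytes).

D0: mem[0x08..0x0e] <- [72 2b 7a 79 00 24 01]
D1: mem[0x00..0x04] <- [ca 26 54 74 b4]
D2: mem[0x18..0x1a] <- [54 74 b4]
D3: mem[0x0a..0x0c] <- [54 74 b4]
query mem[0x09]=0x2b, mem[0x0e]=0x01, mem[0x0c]=0xb4, mem[0x04]=0xb4

MEM[0x09,0x0e,0x0c,0x04] = 2b 01 b4 b4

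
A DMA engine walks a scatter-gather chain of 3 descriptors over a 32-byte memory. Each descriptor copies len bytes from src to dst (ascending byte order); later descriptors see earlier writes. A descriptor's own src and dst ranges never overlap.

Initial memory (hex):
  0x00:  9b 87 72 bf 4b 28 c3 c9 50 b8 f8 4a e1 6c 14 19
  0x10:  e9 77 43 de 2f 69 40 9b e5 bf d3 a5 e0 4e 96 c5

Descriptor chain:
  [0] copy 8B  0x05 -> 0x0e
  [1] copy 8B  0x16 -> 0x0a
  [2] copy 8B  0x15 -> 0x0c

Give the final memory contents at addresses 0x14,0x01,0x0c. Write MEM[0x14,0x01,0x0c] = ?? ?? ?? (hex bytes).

MEM[0x14,0x01,0x0c] = 4a 87 e1

[0] 0x05->0x0e len=8 : 28 c3 c9 50 b8 f8 4a e1
[1] 0x16->0x0a len=8 : 40 9b e5 bf d3 a5 e0 4e
[2] 0x15->0x0c len=8 : e1 40 9b e5 bf d3 a5 e0
query mem[0x14]=0x4a, mem[0x01]=0x87, mem[0x0c]=0xe1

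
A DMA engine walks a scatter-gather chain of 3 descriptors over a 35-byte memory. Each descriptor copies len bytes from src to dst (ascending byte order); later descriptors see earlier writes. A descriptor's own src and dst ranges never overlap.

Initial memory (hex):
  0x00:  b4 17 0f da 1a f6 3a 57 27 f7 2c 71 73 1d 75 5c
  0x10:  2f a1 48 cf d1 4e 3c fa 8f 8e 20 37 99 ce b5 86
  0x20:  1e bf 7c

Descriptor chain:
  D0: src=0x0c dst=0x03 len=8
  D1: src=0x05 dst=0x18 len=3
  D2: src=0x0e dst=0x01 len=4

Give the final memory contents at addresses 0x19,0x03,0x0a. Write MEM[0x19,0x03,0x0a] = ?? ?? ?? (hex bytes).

MEM[0x19,0x03,0x0a] = 5c 2f cf

#0 dst[0x03+8] := {0x73,0x1d,0x75,0x5c,0x2f,0xa1,0x48,0xcf}
#1 dst[0x18+3] := {0x75,0x5c,0x2f}
#2 dst[0x01+4] := {0x75,0x5c,0x2f,0xa1}
query mem[0x19]=0x5c, mem[0x03]=0x2f, mem[0x0a]=0xcf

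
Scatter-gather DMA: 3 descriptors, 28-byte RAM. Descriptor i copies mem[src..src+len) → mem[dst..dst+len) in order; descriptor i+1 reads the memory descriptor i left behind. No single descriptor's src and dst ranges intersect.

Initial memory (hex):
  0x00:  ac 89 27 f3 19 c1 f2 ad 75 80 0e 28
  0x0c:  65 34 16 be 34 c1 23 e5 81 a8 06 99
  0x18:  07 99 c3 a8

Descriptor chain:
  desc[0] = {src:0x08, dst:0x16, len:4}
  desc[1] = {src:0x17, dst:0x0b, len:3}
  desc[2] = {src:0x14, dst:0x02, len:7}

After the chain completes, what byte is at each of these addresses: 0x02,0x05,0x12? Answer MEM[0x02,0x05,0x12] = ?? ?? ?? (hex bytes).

MEM[0x02,0x05,0x12] = 81 80 23

  after D0: wrote 4B at 0x16 = 75800e28
  after D1: wrote 3B at 0x0b = 800e28
  after D2: wrote 7B at 0x02 = 81a875800e28c3
query mem[0x02]=0x81, mem[0x05]=0x80, mem[0x12]=0x23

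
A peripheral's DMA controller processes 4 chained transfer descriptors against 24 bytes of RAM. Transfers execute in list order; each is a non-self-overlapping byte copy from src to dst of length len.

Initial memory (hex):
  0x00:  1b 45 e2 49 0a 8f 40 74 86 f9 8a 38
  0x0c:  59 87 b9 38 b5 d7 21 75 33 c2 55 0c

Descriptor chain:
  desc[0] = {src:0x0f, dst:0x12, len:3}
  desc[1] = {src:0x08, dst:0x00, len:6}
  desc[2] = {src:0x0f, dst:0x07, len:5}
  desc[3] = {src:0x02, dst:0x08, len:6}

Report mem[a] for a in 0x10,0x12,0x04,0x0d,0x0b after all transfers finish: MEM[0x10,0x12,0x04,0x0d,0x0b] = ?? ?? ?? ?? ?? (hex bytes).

MEM[0x10,0x12,0x04,0x0d,0x0b] = b5 38 59 38 87

D0: mem[0x12..0x14] <- [38 b5 d7]
D1: mem[0x00..0x05] <- [86 f9 8a 38 59 87]
D2: mem[0x07..0x0b] <- [38 b5 d7 38 b5]
D3: mem[0x08..0x0d] <- [8a 38 59 87 40 38]
query mem[0x10]=0xb5, mem[0x12]=0x38, mem[0x04]=0x59, mem[0x0d]=0x38, mem[0x0b]=0x87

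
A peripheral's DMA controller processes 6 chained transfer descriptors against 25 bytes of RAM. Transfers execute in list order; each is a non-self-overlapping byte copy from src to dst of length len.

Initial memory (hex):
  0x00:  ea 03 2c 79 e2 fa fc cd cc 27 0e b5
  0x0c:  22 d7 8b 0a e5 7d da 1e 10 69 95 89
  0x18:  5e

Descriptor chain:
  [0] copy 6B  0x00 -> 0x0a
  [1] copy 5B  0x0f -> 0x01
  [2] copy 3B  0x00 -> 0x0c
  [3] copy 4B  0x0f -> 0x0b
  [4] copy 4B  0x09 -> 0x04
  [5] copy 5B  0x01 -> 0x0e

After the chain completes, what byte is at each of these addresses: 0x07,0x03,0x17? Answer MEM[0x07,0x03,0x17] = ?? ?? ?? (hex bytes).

  after D0: wrote 6B at 0x0a = ea032c79e2fa
  after D1: wrote 5B at 0x01 = fae57dda1e
  after D2: wrote 3B at 0x0c = eafae5
  after D3: wrote 4B at 0x0b = fae57dda
  after D4: wrote 4B at 0x04 = 27eafae5
  after D5: wrote 5B at 0x0e = fae57d27ea
query mem[0x07]=0xe5, mem[0x03]=0x7d, mem[0x17]=0x89

MEM[0x07,0x03,0x17] = e5 7d 89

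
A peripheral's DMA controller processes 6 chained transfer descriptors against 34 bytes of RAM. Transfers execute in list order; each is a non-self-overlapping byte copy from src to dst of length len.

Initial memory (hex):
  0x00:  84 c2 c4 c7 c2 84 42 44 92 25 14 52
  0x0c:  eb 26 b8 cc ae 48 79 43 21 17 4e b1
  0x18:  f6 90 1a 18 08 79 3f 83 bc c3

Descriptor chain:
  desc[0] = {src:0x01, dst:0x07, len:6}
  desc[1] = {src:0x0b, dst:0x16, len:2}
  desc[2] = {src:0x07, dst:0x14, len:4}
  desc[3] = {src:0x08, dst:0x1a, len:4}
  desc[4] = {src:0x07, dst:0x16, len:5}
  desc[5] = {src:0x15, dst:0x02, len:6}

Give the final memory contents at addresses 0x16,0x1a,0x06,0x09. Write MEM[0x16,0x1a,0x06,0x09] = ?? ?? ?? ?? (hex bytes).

MEM[0x16,0x1a,0x06,0x09] = c2 84 c2 c7

D0: mem[0x07..0x0c] <- [c2 c4 c7 c2 84 42]
D1: mem[0x16..0x17] <- [84 42]
D2: mem[0x14..0x17] <- [c2 c4 c7 c2]
D3: mem[0x1a..0x1d] <- [c4 c7 c2 84]
D4: mem[0x16..0x1a] <- [c2 c4 c7 c2 84]
D5: mem[0x02..0x07] <- [c4 c2 c4 c7 c2 84]
query mem[0x16]=0xc2, mem[0x1a]=0x84, mem[0x06]=0xc2, mem[0x09]=0xc7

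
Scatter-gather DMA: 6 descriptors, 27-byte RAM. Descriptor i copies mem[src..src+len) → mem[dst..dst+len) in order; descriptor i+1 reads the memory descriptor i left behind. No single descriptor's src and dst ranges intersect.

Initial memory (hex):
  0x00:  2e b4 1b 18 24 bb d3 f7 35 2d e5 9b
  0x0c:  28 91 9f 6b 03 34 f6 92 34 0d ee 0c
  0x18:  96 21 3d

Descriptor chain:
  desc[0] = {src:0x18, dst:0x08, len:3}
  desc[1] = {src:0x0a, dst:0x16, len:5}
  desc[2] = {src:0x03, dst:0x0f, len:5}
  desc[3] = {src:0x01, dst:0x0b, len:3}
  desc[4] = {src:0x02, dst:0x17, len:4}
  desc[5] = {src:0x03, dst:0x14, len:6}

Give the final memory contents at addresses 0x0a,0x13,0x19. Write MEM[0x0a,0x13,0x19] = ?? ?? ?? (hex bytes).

MEM[0x0a,0x13,0x19] = 3d f7 96

  after D0: wrote 3B at 0x08 = 96213d
  after D1: wrote 5B at 0x16 = 3d9b28919f
  after D2: wrote 5B at 0x0f = 1824bbd3f7
  after D3: wrote 3B at 0x0b = b41b18
  after D4: wrote 4B at 0x17 = 1b1824bb
  after D5: wrote 6B at 0x14 = 1824bbd3f796
query mem[0x0a]=0x3d, mem[0x13]=0xf7, mem[0x19]=0x96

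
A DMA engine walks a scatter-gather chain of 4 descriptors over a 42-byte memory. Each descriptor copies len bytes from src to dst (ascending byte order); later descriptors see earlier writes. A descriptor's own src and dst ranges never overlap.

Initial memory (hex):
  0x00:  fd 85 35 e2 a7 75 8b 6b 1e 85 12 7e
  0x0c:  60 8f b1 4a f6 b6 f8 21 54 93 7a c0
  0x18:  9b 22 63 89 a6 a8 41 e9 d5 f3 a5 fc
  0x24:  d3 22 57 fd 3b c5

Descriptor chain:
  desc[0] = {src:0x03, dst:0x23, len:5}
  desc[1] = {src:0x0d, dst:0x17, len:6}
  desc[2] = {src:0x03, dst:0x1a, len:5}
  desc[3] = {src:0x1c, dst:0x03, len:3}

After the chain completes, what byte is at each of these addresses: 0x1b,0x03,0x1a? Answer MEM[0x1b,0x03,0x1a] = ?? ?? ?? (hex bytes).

D0: mem[0x23..0x27] <- [e2 a7 75 8b 6b]
D1: mem[0x17..0x1c] <- [8f b1 4a f6 b6 f8]
D2: mem[0x1a..0x1e] <- [e2 a7 75 8b 6b]
D3: mem[0x03..0x05] <- [75 8b 6b]
query mem[0x1b]=0xa7, mem[0x03]=0x75, mem[0x1a]=0xe2

MEM[0x1b,0x03,0x1a] = a7 75 e2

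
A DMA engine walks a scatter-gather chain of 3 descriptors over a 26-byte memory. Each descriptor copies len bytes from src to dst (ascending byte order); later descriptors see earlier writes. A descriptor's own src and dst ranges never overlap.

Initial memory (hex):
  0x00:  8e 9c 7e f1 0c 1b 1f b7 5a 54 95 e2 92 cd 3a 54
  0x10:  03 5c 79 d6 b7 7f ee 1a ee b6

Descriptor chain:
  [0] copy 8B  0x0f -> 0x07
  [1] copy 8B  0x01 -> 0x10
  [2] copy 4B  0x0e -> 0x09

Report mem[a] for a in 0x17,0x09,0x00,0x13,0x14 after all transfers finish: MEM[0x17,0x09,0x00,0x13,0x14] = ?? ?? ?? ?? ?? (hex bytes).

MEM[0x17,0x09,0x00,0x13,0x14] = 03 ee 8e 0c 1b

#0 dst[0x07+8] := {0x54,0x03,0x5c,0x79,0xd6,0xb7,0x7f,0xee}
#1 dst[0x10+8] := {0x9c,0x7e,0xf1,0x0c,0x1b,0x1f,0x54,0x03}
#2 dst[0x09+4] := {0xee,0x54,0x9c,0x7e}
query mem[0x17]=0x03, mem[0x09]=0xee, mem[0x00]=0x8e, mem[0x13]=0x0c, mem[0x14]=0x1b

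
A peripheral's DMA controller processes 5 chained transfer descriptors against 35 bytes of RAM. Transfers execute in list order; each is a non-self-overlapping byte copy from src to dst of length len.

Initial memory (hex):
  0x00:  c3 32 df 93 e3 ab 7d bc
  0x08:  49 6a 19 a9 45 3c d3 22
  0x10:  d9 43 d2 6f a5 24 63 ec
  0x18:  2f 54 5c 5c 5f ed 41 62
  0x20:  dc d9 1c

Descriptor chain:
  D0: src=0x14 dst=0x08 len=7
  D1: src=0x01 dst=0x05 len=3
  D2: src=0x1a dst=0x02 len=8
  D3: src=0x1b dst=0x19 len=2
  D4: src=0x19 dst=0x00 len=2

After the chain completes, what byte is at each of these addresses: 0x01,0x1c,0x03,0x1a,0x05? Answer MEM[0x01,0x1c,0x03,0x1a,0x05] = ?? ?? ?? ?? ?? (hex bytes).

MEM[0x01,0x1c,0x03,0x1a,0x05] = 5f 5f 5c 5f ed

  after D0: wrote 7B at 0x08 = a52463ec2f545c
  after D1: wrote 3B at 0x05 = 32df93
  after D2: wrote 8B at 0x02 = 5c5c5fed4162dcd9
  after D3: wrote 2B at 0x19 = 5c5f
  after D4: wrote 2B at 0x00 = 5c5f
query mem[0x01]=0x5f, mem[0x1c]=0x5f, mem[0x03]=0x5c, mem[0x1a]=0x5f, mem[0x05]=0xed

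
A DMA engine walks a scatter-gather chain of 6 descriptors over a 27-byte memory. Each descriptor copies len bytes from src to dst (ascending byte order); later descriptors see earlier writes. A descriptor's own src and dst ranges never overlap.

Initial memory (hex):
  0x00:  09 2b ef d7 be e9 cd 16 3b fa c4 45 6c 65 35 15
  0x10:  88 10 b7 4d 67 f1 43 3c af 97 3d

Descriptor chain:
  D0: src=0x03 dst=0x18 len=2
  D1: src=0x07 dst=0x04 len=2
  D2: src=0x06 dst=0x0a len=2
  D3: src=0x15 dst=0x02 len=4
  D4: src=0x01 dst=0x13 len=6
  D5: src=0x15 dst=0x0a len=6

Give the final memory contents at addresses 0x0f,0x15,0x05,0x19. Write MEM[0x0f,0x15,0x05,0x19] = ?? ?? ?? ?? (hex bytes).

MEM[0x0f,0x15,0x05,0x19] = 3d 43 d7 be

#0 dst[0x18+2] := {0xd7,0xbe}
#1 dst[0x04+2] := {0x16,0x3b}
#2 dst[0x0a+2] := {0xcd,0x16}
#3 dst[0x02+4] := {0xf1,0x43,0x3c,0xd7}
#4 dst[0x13+6] := {0x2b,0xf1,0x43,0x3c,0xd7,0xcd}
#5 dst[0x0a+6] := {0x43,0x3c,0xd7,0xcd,0xbe,0x3d}
query mem[0x0f]=0x3d, mem[0x15]=0x43, mem[0x05]=0xd7, mem[0x19]=0xbe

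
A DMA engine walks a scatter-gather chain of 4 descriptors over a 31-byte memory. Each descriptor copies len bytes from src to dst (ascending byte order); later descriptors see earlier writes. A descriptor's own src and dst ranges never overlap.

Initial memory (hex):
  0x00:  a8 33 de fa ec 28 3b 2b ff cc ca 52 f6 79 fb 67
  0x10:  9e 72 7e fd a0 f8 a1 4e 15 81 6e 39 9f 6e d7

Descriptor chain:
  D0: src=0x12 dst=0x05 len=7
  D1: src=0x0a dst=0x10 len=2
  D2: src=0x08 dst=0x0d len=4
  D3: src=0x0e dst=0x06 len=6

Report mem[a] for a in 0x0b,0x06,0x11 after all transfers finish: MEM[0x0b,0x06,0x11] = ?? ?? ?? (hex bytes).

[0] 0x12->0x05 len=7 : 7e fd a0 f8 a1 4e 15
[1] 0x0a->0x10 len=2 : 4e 15
[2] 0x08->0x0d len=4 : f8 a1 4e 15
[3] 0x0e->0x06 len=6 : a1 4e 15 15 7e fd
query mem[0x0b]=0xfd, mem[0x06]=0xa1, mem[0x11]=0x15

MEM[0x0b,0x06,0x11] = fd a1 15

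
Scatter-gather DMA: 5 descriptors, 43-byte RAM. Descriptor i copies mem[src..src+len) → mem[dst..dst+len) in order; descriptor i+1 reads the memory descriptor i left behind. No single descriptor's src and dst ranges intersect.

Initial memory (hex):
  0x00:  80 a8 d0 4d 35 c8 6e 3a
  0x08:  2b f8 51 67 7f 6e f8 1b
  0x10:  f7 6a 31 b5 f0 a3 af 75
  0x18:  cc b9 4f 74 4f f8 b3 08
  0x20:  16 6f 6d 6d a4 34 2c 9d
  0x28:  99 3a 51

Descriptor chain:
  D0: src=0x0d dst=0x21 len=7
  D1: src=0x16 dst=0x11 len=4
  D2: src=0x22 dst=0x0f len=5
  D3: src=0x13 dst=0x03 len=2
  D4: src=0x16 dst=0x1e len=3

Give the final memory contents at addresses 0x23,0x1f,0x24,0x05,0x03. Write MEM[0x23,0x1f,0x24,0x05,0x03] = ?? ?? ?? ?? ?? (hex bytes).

MEM[0x23,0x1f,0x24,0x05,0x03] = 1b 75 f7 c8 31

  after D0: wrote 7B at 0x21 = 6ef81bf76a31b5
  after D1: wrote 4B at 0x11 = af75ccb9
  after D2: wrote 5B at 0x0f = f81bf76a31
  after D3: wrote 2B at 0x03 = 31b9
  after D4: wrote 3B at 0x1e = af75cc
query mem[0x23]=0x1b, mem[0x1f]=0x75, mem[0x24]=0xf7, mem[0x05]=0xc8, mem[0x03]=0x31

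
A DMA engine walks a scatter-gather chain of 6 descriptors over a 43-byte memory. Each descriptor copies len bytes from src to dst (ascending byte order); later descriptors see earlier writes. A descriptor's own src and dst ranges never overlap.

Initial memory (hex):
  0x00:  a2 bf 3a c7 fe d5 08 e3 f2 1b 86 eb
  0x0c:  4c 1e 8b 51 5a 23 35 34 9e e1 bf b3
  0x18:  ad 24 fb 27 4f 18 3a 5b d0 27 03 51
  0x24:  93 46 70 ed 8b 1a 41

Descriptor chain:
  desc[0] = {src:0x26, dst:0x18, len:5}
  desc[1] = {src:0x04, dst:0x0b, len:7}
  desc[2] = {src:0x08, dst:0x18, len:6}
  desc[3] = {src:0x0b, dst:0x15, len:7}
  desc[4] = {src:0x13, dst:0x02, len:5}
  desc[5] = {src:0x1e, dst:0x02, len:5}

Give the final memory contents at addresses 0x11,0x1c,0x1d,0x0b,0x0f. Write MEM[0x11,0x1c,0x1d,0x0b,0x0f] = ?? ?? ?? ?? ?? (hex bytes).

D0: mem[0x18..0x1c] <- [70 ed 8b 1a 41]
D1: mem[0x0b..0x11] <- [fe d5 08 e3 f2 1b 86]
D2: mem[0x18..0x1d] <- [f2 1b 86 fe d5 08]
D3: mem[0x15..0x1b] <- [fe d5 08 e3 f2 1b 86]
D4: mem[0x02..0x06] <- [34 9e fe d5 08]
D5: mem[0x02..0x06] <- [3a 5b d0 27 03]
query mem[0x11]=0x86, mem[0x1c]=0xd5, mem[0x1d]=0x08, mem[0x0b]=0xfe, mem[0x0f]=0xf2

MEM[0x11,0x1c,0x1d,0x0b,0x0f] = 86 d5 08 fe f2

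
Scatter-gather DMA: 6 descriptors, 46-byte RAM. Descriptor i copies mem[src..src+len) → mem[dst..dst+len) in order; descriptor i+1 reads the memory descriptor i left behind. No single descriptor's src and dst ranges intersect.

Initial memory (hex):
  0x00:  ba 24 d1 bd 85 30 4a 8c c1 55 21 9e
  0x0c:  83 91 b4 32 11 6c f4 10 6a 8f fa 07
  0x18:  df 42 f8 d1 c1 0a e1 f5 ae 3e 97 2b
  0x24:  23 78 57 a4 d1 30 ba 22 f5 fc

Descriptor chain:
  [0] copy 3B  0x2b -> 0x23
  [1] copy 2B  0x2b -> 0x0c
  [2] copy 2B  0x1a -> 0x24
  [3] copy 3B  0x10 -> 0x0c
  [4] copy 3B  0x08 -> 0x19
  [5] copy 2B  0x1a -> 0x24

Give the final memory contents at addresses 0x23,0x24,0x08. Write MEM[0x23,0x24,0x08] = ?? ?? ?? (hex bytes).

[0] 0x2b->0x23 len=3 : 22 f5 fc
[1] 0x2b->0x0c len=2 : 22 f5
[2] 0x1a->0x24 len=2 : f8 d1
[3] 0x10->0x0c len=3 : 11 6c f4
[4] 0x08->0x19 len=3 : c1 55 21
[5] 0x1a->0x24 len=2 : 55 21
query mem[0x23]=0x22, mem[0x24]=0x55, mem[0x08]=0xc1

MEM[0x23,0x24,0x08] = 22 55 c1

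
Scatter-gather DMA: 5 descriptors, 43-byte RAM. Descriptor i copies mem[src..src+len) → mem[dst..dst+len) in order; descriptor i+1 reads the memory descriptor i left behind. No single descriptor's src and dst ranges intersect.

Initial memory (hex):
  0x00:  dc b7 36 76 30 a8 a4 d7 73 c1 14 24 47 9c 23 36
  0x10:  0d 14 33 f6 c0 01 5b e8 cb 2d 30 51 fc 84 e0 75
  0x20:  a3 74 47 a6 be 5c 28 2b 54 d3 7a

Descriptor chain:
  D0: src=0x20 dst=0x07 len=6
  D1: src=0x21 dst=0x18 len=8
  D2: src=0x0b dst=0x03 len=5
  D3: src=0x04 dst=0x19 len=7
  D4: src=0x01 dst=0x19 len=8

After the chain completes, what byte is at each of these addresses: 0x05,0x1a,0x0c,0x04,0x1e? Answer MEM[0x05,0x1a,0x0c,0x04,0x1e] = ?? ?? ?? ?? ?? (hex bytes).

MEM[0x05,0x1a,0x0c,0x04,0x1e] = 9c 36 5c 5c 23

#0 dst[0x07+6] := {0xa3,0x74,0x47,0xa6,0xbe,0x5c}
#1 dst[0x18+8] := {0x74,0x47,0xa6,0xbe,0x5c,0x28,0x2b,0x54}
#2 dst[0x03+5] := {0xbe,0x5c,0x9c,0x23,0x36}
#3 dst[0x19+7] := {0x5c,0x9c,0x23,0x36,0x74,0x47,0xa6}
#4 dst[0x19+8] := {0xb7,0x36,0xbe,0x5c,0x9c,0x23,0x36,0x74}
query mem[0x05]=0x9c, mem[0x1a]=0x36, mem[0x0c]=0x5c, mem[0x04]=0x5c, mem[0x1e]=0x23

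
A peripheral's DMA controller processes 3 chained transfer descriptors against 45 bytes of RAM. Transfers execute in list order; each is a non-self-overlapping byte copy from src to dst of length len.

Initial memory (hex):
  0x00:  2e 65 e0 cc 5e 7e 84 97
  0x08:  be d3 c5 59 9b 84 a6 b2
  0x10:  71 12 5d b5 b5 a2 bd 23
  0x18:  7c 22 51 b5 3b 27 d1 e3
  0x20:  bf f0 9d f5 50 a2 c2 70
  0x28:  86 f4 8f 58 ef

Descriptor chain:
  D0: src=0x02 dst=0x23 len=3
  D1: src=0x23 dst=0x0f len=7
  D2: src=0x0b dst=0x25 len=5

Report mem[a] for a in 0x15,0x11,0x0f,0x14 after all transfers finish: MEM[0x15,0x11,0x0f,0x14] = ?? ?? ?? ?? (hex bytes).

MEM[0x15,0x11,0x0f,0x14] = f4 5e e0 86

[0] 0x02->0x23 len=3 : e0 cc 5e
[1] 0x23->0x0f len=7 : e0 cc 5e c2 70 86 f4
[2] 0x0b->0x25 len=5 : 59 9b 84 a6 e0
query mem[0x15]=0xf4, mem[0x11]=0x5e, mem[0x0f]=0xe0, mem[0x14]=0x86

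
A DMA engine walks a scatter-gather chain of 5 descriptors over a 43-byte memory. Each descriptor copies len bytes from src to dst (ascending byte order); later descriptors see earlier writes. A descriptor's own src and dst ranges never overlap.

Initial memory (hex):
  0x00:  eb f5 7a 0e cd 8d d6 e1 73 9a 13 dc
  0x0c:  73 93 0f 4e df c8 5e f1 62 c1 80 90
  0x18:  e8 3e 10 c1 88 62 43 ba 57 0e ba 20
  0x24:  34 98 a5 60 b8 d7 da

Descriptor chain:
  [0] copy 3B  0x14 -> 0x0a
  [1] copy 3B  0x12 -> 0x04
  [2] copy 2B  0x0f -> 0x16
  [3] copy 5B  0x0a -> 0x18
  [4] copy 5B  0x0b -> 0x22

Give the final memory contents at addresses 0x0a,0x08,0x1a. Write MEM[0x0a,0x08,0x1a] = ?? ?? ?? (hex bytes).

D0: mem[0x0a..0x0c] <- [62 c1 80]
D1: mem[0x04..0x06] <- [5e f1 62]
D2: mem[0x16..0x17] <- [4e df]
D3: mem[0x18..0x1c] <- [62 c1 80 93 0f]
D4: mem[0x22..0x26] <- [c1 80 93 0f 4e]
query mem[0x0a]=0x62, mem[0x08]=0x73, mem[0x1a]=0x80

MEM[0x0a,0x08,0x1a] = 62 73 80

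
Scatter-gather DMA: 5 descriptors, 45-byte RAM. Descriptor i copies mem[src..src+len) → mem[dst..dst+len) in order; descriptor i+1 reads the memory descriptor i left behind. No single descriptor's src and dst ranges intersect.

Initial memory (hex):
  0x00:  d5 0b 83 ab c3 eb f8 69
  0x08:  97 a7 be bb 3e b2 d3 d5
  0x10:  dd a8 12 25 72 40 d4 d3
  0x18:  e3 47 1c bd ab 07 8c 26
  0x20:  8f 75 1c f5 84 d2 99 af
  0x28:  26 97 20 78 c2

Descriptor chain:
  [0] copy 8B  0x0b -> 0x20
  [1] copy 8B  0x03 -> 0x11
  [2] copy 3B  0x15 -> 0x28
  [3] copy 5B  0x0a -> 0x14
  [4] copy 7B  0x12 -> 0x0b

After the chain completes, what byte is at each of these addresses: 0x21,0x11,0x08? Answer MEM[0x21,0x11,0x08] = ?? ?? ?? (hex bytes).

MEM[0x21,0x11,0x08] = 3e d3 97

  after D0: wrote 8B at 0x20 = bb3eb2d3d5dda812
  after D1: wrote 8B at 0x11 = abc3ebf86997a7be
  after D2: wrote 3B at 0x28 = 6997a7
  after D3: wrote 5B at 0x14 = bebb3eb2d3
  after D4: wrote 7B at 0x0b = c3ebbebb3eb2d3
query mem[0x21]=0x3e, mem[0x11]=0xd3, mem[0x08]=0x97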